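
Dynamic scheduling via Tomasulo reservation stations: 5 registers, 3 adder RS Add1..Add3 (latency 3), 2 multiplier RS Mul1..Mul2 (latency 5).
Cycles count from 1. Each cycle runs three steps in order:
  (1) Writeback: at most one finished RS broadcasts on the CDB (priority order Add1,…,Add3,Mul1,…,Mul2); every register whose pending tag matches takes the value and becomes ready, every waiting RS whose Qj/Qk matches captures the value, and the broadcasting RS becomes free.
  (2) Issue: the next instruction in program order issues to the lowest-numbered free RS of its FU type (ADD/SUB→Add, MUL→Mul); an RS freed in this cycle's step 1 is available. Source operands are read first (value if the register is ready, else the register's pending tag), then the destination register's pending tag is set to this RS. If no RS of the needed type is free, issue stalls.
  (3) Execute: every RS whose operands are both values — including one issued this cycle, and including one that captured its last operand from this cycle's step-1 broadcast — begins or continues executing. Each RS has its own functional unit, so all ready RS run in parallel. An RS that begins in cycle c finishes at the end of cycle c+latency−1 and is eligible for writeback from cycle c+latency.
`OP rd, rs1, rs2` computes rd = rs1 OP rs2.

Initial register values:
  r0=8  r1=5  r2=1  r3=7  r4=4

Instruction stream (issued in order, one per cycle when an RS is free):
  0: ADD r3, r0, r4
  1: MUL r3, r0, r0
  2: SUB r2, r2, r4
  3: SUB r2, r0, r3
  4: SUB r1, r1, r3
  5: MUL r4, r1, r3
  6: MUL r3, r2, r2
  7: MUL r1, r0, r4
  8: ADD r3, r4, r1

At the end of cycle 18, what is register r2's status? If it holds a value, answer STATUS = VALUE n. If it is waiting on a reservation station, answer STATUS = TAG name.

STATUS = VALUE -56

cycle 1: issue ADD r3<-Add1 // r0:8,r1:5,r2:1,r3:Add1,r4:4
cycle 2: issue MUL r3<-Mul1 // r0:8,r1:5,r2:1,r3:Mul1,r4:4
cycle 3: issue SUB r2<-Add2 // r0:8,r1:5,r2:Add2,r3:Mul1,r4:4
cycle 4: CDB Add1=12; issue SUB r2<-Add1 // r0:8,r1:5,r2:Add1,r3:Mul1,r4:4
cycle 5: issue SUB r1<-Add3 // r0:8,r1:Add3,r2:Add1,r3:Mul1,r4:4
cycle 6: CDB Add2=-3; issue MUL r4<-Mul2 // r0:8,r1:Add3,r2:Add1,r3:Mul1,r4:Mul2
cycle 7: CDB Mul1=64; issue MUL r3<-Mul1 // r0:8,r1:Add3,r2:Add1,r3:Mul1,r4:Mul2
cycle 8: stall // r0:8,r1:Add3,r2:Add1,r3:Mul1,r4:Mul2
cycle 9: stall // r0:8,r1:Add3,r2:Add1,r3:Mul1,r4:Mul2
cycle 10: CDB Add1=-56; stall // r0:8,r1:Add3,r2:-56,r3:Mul1,r4:Mul2
cycle 11: CDB Add3=-59; stall // r0:8,r1:-59,r2:-56,r3:Mul1,r4:Mul2
cycle 12: stall // r0:8,r1:-59,r2:-56,r3:Mul1,r4:Mul2
cycle 13: stall // r0:8,r1:-59,r2:-56,r3:Mul1,r4:Mul2
cycle 14: stall // r0:8,r1:-59,r2:-56,r3:Mul1,r4:Mul2
cycle 15: CDB Mul1=3136; issue MUL r1<-Mul1 // r0:8,r1:Mul1,r2:-56,r3:3136,r4:Mul2
cycle 16: CDB Mul2=-3776; issue ADD r3<-Add1 // r0:8,r1:Mul1,r2:-56,r3:Add1,r4:-3776
cycle 17: - // r0:8,r1:Mul1,r2:-56,r3:Add1,r4:-3776
cycle 18: - // r0:8,r1:Mul1,r2:-56,r3:Add1,r4:-3776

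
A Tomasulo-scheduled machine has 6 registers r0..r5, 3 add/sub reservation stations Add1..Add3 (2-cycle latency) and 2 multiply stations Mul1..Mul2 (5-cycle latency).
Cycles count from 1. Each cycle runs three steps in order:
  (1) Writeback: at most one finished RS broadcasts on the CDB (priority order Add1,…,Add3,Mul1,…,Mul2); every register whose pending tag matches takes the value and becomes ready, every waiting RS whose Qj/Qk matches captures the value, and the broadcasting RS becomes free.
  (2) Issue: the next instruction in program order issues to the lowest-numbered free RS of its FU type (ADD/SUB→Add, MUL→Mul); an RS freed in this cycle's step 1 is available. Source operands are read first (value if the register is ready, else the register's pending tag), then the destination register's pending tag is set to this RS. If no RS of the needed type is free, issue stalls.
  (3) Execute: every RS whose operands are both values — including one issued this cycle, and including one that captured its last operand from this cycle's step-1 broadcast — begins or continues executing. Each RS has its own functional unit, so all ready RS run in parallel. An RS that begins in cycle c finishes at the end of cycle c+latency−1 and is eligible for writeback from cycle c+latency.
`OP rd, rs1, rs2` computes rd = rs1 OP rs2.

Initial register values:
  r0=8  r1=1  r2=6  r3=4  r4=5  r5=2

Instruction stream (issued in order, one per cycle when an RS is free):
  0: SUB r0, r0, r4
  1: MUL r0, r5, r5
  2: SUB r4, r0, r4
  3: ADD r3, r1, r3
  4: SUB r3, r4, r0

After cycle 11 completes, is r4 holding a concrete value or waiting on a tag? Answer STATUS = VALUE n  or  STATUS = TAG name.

STATUS = VALUE -1

cycle 1: issue SUB r0<-Add1 // r0:Add1,r1:1,r2:6,r3:4,r4:5,r5:2
cycle 2: issue MUL r0<-Mul1 // r0:Mul1,r1:1,r2:6,r3:4,r4:5,r5:2
cycle 3: CDB Add1=3; issue SUB r4<-Add1 // r0:Mul1,r1:1,r2:6,r3:4,r4:Add1,r5:2
cycle 4: issue ADD r3<-Add2 // r0:Mul1,r1:1,r2:6,r3:Add2,r4:Add1,r5:2
cycle 5: issue SUB r3<-Add3 // r0:Mul1,r1:1,r2:6,r3:Add3,r4:Add1,r5:2
cycle 6: CDB Add2=5 // r0:Mul1,r1:1,r2:6,r3:Add3,r4:Add1,r5:2
cycle 7: CDB Mul1=4 // r0:4,r1:1,r2:6,r3:Add3,r4:Add1,r5:2
cycle 8: - // r0:4,r1:1,r2:6,r3:Add3,r4:Add1,r5:2
cycle 9: CDB Add1=-1 // r0:4,r1:1,r2:6,r3:Add3,r4:-1,r5:2
cycle 10: - // r0:4,r1:1,r2:6,r3:Add3,r4:-1,r5:2
cycle 11: CDB Add3=-5 // r0:4,r1:1,r2:6,r3:-5,r4:-1,r5:2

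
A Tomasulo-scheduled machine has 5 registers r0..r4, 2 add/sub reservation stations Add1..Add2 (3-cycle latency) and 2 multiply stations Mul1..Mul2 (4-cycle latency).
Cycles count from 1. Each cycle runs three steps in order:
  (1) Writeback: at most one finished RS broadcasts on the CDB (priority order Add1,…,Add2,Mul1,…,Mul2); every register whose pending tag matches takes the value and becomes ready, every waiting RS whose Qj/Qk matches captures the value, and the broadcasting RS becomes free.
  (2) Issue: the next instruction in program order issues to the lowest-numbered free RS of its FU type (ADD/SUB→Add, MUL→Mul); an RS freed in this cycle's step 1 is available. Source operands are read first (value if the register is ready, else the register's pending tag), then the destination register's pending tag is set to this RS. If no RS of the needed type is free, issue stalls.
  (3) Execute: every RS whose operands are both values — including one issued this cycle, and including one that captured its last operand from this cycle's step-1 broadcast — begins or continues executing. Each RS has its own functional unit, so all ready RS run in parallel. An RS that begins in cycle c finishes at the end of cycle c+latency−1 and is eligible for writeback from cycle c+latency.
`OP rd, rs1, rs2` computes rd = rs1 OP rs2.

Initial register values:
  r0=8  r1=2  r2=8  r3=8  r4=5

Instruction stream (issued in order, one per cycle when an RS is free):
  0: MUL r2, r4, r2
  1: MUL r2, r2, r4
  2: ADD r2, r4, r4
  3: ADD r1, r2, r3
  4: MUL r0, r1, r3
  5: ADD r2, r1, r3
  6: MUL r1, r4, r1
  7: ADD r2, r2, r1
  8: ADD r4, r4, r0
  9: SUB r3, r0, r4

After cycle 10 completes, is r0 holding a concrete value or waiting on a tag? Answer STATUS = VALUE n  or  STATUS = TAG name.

c1: issue MUL r2<-Mul1 | r0:8,r1:2,r2:Mul1,r3:8,r4:5
c2: issue MUL r2<-Mul2 | r0:8,r1:2,r2:Mul2,r3:8,r4:5
c3: issue ADD r2<-Add1 | r0:8,r1:2,r2:Add1,r3:8,r4:5
c4: issue ADD r1<-Add2 | r0:8,r1:Add2,r2:Add1,r3:8,r4:5
c5: CDB Mul1=40; issue MUL r0<-Mul1 | r0:Mul1,r1:Add2,r2:Add1,r3:8,r4:5
c6: CDB Add1=10; issue ADD r2<-Add1 | r0:Mul1,r1:Add2,r2:Add1,r3:8,r4:5
c7: stall | r0:Mul1,r1:Add2,r2:Add1,r3:8,r4:5
c8: stall | r0:Mul1,r1:Add2,r2:Add1,r3:8,r4:5
c9: CDB Add2=18; stall | r0:Mul1,r1:18,r2:Add1,r3:8,r4:5
c10: CDB Mul2=200; issue MUL r1<-Mul2 | r0:Mul1,r1:Mul2,r2:Add1,r3:8,r4:5

STATUS = TAG Mul1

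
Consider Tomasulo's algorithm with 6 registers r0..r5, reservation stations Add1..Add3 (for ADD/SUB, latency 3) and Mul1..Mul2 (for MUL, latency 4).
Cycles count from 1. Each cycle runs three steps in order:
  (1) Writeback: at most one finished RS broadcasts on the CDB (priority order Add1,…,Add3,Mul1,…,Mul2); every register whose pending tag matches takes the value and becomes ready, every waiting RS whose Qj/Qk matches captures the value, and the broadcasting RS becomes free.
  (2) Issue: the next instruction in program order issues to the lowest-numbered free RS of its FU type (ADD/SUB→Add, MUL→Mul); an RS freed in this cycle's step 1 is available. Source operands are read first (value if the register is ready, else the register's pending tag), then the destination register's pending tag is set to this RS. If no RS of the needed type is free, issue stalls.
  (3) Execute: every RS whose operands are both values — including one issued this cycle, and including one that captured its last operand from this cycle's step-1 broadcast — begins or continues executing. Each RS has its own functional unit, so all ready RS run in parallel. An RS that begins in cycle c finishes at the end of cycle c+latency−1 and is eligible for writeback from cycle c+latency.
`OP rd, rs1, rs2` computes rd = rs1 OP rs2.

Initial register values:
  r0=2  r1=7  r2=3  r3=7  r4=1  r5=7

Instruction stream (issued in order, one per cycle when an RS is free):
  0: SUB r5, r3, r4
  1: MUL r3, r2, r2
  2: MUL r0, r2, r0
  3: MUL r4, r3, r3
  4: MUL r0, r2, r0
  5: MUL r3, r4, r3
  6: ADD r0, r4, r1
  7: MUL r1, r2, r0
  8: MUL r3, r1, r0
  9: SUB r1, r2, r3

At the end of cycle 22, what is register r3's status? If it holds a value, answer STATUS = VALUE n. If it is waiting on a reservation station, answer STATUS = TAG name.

cycle 1: issue SUB r5<-Add1 // r0:2,r1:7,r2:3,r3:7,r4:1,r5:Add1
cycle 2: issue MUL r3<-Mul1 // r0:2,r1:7,r2:3,r3:Mul1,r4:1,r5:Add1
cycle 3: issue MUL r0<-Mul2 // r0:Mul2,r1:7,r2:3,r3:Mul1,r4:1,r5:Add1
cycle 4: CDB Add1=6; stall // r0:Mul2,r1:7,r2:3,r3:Mul1,r4:1,r5:6
cycle 5: stall // r0:Mul2,r1:7,r2:3,r3:Mul1,r4:1,r5:6
cycle 6: CDB Mul1=9; issue MUL r4<-Mul1 // r0:Mul2,r1:7,r2:3,r3:9,r4:Mul1,r5:6
cycle 7: CDB Mul2=6; issue MUL r0<-Mul2 // r0:Mul2,r1:7,r2:3,r3:9,r4:Mul1,r5:6
cycle 8: stall // r0:Mul2,r1:7,r2:3,r3:9,r4:Mul1,r5:6
cycle 9: stall // r0:Mul2,r1:7,r2:3,r3:9,r4:Mul1,r5:6
cycle 10: CDB Mul1=81; issue MUL r3<-Mul1 // r0:Mul2,r1:7,r2:3,r3:Mul1,r4:81,r5:6
cycle 11: CDB Mul2=18; issue ADD r0<-Add1 // r0:Add1,r1:7,r2:3,r3:Mul1,r4:81,r5:6
cycle 12: issue MUL r1<-Mul2 // r0:Add1,r1:Mul2,r2:3,r3:Mul1,r4:81,r5:6
cycle 13: stall // r0:Add1,r1:Mul2,r2:3,r3:Mul1,r4:81,r5:6
cycle 14: CDB Add1=88; stall // r0:88,r1:Mul2,r2:3,r3:Mul1,r4:81,r5:6
cycle 15: CDB Mul1=729; issue MUL r3<-Mul1 // r0:88,r1:Mul2,r2:3,r3:Mul1,r4:81,r5:6
cycle 16: issue SUB r1<-Add1 // r0:88,r1:Add1,r2:3,r3:Mul1,r4:81,r5:6
cycle 17: - // r0:88,r1:Add1,r2:3,r3:Mul1,r4:81,r5:6
cycle 18: CDB Mul2=264 // r0:88,r1:Add1,r2:3,r3:Mul1,r4:81,r5:6
cycle 19: - // r0:88,r1:Add1,r2:3,r3:Mul1,r4:81,r5:6
cycle 20: - // r0:88,r1:Add1,r2:3,r3:Mul1,r4:81,r5:6
cycle 21: - // r0:88,r1:Add1,r2:3,r3:Mul1,r4:81,r5:6
cycle 22: CDB Mul1=23232 // r0:88,r1:Add1,r2:3,r3:23232,r4:81,r5:6

STATUS = VALUE 23232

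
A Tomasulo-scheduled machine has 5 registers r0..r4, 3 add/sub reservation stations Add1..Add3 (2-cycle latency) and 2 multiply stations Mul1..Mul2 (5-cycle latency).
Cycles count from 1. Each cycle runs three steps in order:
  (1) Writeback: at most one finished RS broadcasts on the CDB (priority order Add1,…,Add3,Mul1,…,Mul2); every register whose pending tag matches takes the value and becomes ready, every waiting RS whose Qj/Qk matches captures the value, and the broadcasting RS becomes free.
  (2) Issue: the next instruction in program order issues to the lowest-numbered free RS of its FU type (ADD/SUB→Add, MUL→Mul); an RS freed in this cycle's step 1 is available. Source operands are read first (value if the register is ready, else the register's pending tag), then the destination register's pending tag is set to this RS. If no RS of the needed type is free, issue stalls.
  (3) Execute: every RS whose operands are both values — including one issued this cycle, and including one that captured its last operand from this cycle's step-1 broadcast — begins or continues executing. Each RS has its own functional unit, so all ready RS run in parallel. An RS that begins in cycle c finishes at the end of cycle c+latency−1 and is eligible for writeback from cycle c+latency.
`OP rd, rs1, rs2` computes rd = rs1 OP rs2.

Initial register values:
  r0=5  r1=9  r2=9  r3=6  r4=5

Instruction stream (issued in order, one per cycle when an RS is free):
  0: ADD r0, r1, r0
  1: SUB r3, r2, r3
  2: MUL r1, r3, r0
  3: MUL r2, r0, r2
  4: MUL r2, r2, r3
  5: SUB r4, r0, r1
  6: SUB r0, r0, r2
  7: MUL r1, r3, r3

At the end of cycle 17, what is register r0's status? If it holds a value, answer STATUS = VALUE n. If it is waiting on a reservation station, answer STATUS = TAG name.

STATUS = VALUE -364

  c1: issue ADD r0<-Add1  regs: r0:Add1,r1:9,r2:9,r3:6,r4:5
  c2: issue SUB r3<-Add2  regs: r0:Add1,r1:9,r2:9,r3:Add2,r4:5
  c3: CDB Add1=14; issue MUL r1<-Mul1  regs: r0:14,r1:Mul1,r2:9,r3:Add2,r4:5
  c4: CDB Add2=3; issue MUL r2<-Mul2  regs: r0:14,r1:Mul1,r2:Mul2,r3:3,r4:5
  c5: stall  regs: r0:14,r1:Mul1,r2:Mul2,r3:3,r4:5
  c6: stall  regs: r0:14,r1:Mul1,r2:Mul2,r3:3,r4:5
  c7: stall  regs: r0:14,r1:Mul1,r2:Mul2,r3:3,r4:5
  c8: stall  regs: r0:14,r1:Mul1,r2:Mul2,r3:3,r4:5
  c9: CDB Mul1=42; issue MUL r2<-Mul1  regs: r0:14,r1:42,r2:Mul1,r3:3,r4:5
  c10: CDB Mul2=126; issue SUB r4<-Add1  regs: r0:14,r1:42,r2:Mul1,r3:3,r4:Add1
  c11: issue SUB r0<-Add2  regs: r0:Add2,r1:42,r2:Mul1,r3:3,r4:Add1
  c12: CDB Add1=-28; issue MUL r1<-Mul2  regs: r0:Add2,r1:Mul2,r2:Mul1,r3:3,r4:-28
  c13: -  regs: r0:Add2,r1:Mul2,r2:Mul1,r3:3,r4:-28
  c14: -  regs: r0:Add2,r1:Mul2,r2:Mul1,r3:3,r4:-28
  c15: CDB Mul1=378  regs: r0:Add2,r1:Mul2,r2:378,r3:3,r4:-28
  c16: -  regs: r0:Add2,r1:Mul2,r2:378,r3:3,r4:-28
  c17: CDB Add2=-364  regs: r0:-364,r1:Mul2,r2:378,r3:3,r4:-28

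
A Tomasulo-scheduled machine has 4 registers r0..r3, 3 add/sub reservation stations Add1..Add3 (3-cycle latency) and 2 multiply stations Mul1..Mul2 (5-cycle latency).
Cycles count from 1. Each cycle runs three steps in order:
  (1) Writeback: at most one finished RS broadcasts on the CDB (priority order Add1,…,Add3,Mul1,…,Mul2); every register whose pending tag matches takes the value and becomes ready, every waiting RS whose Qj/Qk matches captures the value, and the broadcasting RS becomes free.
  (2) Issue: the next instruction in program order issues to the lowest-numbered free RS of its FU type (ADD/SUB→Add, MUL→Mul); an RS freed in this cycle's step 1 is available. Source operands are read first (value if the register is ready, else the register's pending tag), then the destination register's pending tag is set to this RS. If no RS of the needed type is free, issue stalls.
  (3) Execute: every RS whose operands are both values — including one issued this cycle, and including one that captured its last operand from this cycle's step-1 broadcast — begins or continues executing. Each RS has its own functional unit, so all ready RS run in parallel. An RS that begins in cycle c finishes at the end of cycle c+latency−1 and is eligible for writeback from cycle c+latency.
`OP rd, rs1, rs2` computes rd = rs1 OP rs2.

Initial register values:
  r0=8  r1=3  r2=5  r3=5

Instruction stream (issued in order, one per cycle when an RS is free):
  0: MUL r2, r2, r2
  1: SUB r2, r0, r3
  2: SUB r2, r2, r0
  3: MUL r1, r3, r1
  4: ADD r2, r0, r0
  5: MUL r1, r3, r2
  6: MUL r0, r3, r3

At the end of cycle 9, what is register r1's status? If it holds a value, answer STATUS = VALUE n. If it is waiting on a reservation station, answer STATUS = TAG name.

STATUS = TAG Mul1

cycle 1: issue MUL r2<-Mul1 // r0:8,r1:3,r2:Mul1,r3:5
cycle 2: issue SUB r2<-Add1 // r0:8,r1:3,r2:Add1,r3:5
cycle 3: issue SUB r2<-Add2 // r0:8,r1:3,r2:Add2,r3:5
cycle 4: issue MUL r1<-Mul2 // r0:8,r1:Mul2,r2:Add2,r3:5
cycle 5: CDB Add1=3; issue ADD r2<-Add1 // r0:8,r1:Mul2,r2:Add1,r3:5
cycle 6: CDB Mul1=25; issue MUL r1<-Mul1 // r0:8,r1:Mul1,r2:Add1,r3:5
cycle 7: stall // r0:8,r1:Mul1,r2:Add1,r3:5
cycle 8: CDB Add1=16; stall // r0:8,r1:Mul1,r2:16,r3:5
cycle 9: CDB Add2=-5; stall // r0:8,r1:Mul1,r2:16,r3:5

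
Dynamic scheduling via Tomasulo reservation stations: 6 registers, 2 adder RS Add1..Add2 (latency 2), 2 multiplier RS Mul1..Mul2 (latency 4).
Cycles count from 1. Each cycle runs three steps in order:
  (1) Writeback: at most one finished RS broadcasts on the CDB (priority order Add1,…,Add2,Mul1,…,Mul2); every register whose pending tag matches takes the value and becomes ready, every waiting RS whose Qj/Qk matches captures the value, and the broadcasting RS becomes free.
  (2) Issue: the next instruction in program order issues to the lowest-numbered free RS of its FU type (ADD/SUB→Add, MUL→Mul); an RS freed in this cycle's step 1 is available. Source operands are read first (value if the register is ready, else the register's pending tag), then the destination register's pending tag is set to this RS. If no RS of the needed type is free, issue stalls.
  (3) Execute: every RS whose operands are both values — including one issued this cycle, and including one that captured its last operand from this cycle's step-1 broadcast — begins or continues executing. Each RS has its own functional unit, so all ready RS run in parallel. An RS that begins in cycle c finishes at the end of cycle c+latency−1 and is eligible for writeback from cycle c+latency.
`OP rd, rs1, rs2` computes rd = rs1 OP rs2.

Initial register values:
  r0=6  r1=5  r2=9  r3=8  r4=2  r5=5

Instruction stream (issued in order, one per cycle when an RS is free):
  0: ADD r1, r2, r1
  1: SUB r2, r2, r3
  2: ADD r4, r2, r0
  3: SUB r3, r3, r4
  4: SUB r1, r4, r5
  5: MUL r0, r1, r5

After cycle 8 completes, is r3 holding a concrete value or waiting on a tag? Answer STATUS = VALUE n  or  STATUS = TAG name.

STATUS = TAG Add2

c1: issue ADD r1<-Add1 | r0:6,r1:Add1,r2:9,r3:8,r4:2,r5:5
c2: issue SUB r2<-Add2 | r0:6,r1:Add1,r2:Add2,r3:8,r4:2,r5:5
c3: CDB Add1=14; issue ADD r4<-Add1 | r0:6,r1:14,r2:Add2,r3:8,r4:Add1,r5:5
c4: CDB Add2=1; issue SUB r3<-Add2 | r0:6,r1:14,r2:1,r3:Add2,r4:Add1,r5:5
c5: stall | r0:6,r1:14,r2:1,r3:Add2,r4:Add1,r5:5
c6: CDB Add1=7; issue SUB r1<-Add1 | r0:6,r1:Add1,r2:1,r3:Add2,r4:7,r5:5
c7: issue MUL r0<-Mul1 | r0:Mul1,r1:Add1,r2:1,r3:Add2,r4:7,r5:5
c8: CDB Add1=2 | r0:Mul1,r1:2,r2:1,r3:Add2,r4:7,r5:5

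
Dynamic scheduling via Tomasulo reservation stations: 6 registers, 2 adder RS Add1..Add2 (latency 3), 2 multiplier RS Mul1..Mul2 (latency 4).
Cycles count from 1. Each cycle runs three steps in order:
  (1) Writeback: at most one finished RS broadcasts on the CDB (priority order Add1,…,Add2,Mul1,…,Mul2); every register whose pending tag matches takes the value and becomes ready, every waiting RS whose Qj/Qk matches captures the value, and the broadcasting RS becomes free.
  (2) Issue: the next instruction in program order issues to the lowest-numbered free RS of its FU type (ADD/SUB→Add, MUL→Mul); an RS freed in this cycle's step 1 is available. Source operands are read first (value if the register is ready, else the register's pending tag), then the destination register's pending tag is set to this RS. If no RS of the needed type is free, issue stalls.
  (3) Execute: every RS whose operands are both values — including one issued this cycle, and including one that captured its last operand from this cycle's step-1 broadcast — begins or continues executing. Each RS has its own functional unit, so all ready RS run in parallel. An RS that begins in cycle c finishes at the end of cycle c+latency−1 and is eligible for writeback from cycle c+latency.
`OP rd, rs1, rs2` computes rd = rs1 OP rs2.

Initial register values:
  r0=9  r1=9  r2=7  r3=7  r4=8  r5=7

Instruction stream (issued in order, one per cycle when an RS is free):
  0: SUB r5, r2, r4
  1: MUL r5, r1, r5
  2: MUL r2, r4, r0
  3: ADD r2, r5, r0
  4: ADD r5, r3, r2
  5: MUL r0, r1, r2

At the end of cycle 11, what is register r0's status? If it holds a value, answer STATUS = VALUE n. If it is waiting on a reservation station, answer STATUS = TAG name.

STATUS = TAG Mul2

cycle 1: issue SUB r5<-Add1 // r0:9,r1:9,r2:7,r3:7,r4:8,r5:Add1
cycle 2: issue MUL r5<-Mul1 // r0:9,r1:9,r2:7,r3:7,r4:8,r5:Mul1
cycle 3: issue MUL r2<-Mul2 // r0:9,r1:9,r2:Mul2,r3:7,r4:8,r5:Mul1
cycle 4: CDB Add1=-1; issue ADD r2<-Add1 // r0:9,r1:9,r2:Add1,r3:7,r4:8,r5:Mul1
cycle 5: issue ADD r5<-Add2 // r0:9,r1:9,r2:Add1,r3:7,r4:8,r5:Add2
cycle 6: stall // r0:9,r1:9,r2:Add1,r3:7,r4:8,r5:Add2
cycle 7: CDB Mul2=72; issue MUL r0<-Mul2 // r0:Mul2,r1:9,r2:Add1,r3:7,r4:8,r5:Add2
cycle 8: CDB Mul1=-9 // r0:Mul2,r1:9,r2:Add1,r3:7,r4:8,r5:Add2
cycle 9: - // r0:Mul2,r1:9,r2:Add1,r3:7,r4:8,r5:Add2
cycle 10: - // r0:Mul2,r1:9,r2:Add1,r3:7,r4:8,r5:Add2
cycle 11: CDB Add1=0 // r0:Mul2,r1:9,r2:0,r3:7,r4:8,r5:Add2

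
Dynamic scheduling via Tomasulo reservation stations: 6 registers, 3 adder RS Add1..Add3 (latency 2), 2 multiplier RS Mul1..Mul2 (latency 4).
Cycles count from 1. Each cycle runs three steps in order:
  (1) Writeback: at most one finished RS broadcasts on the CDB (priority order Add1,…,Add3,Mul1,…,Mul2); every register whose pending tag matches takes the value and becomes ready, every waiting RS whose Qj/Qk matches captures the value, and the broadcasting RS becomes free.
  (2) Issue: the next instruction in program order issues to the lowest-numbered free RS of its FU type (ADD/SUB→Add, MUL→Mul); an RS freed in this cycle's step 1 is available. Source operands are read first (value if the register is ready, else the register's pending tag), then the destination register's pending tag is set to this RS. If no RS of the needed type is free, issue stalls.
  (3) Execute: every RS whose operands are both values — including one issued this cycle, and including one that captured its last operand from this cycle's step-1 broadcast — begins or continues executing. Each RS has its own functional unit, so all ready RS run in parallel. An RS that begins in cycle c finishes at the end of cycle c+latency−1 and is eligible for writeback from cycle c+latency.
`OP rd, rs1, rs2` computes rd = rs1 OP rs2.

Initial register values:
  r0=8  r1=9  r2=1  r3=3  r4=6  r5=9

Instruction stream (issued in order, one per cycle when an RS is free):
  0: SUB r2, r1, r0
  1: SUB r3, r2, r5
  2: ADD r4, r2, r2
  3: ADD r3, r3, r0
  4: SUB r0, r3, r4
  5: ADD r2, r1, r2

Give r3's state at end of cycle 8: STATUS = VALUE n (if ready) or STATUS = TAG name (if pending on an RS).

STATUS = TAG Add3

c1: issue SUB r2<-Add1 | r0:8,r1:9,r2:Add1,r3:3,r4:6,r5:9
c2: issue SUB r3<-Add2 | r0:8,r1:9,r2:Add1,r3:Add2,r4:6,r5:9
c3: CDB Add1=1; issue ADD r4<-Add1 | r0:8,r1:9,r2:1,r3:Add2,r4:Add1,r5:9
c4: issue ADD r3<-Add3 | r0:8,r1:9,r2:1,r3:Add3,r4:Add1,r5:9
c5: CDB Add1=2; issue SUB r0<-Add1 | r0:Add1,r1:9,r2:1,r3:Add3,r4:2,r5:9
c6: CDB Add2=-8; issue ADD r2<-Add2 | r0:Add1,r1:9,r2:Add2,r3:Add3,r4:2,r5:9
c7: - | r0:Add1,r1:9,r2:Add2,r3:Add3,r4:2,r5:9
c8: CDB Add2=10 | r0:Add1,r1:9,r2:10,r3:Add3,r4:2,r5:9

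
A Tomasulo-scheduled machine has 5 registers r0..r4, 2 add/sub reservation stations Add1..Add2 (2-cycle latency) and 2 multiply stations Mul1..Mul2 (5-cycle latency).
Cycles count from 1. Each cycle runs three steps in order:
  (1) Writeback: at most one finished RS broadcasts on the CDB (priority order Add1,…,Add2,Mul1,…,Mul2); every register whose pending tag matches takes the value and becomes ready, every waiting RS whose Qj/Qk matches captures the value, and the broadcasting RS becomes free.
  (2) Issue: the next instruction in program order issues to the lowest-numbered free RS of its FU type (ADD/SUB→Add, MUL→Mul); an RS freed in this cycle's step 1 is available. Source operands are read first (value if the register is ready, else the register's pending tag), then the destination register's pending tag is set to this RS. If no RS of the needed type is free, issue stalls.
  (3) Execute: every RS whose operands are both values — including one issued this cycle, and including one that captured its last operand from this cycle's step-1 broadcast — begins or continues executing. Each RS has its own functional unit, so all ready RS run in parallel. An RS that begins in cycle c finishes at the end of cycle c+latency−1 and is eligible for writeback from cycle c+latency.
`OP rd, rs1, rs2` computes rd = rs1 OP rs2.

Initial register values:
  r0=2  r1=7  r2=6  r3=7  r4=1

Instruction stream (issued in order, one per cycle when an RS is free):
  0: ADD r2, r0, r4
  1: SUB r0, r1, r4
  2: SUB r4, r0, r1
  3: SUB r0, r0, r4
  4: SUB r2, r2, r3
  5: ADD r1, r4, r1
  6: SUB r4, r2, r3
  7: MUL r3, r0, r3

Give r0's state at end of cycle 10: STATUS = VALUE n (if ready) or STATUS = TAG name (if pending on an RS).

STATUS = VALUE 7

c1: issue ADD r2<-Add1 | r0:2,r1:7,r2:Add1,r3:7,r4:1
c2: issue SUB r0<-Add2 | r0:Add2,r1:7,r2:Add1,r3:7,r4:1
c3: CDB Add1=3; issue SUB r4<-Add1 | r0:Add2,r1:7,r2:3,r3:7,r4:Add1
c4: CDB Add2=6; issue SUB r0<-Add2 | r0:Add2,r1:7,r2:3,r3:7,r4:Add1
c5: stall | r0:Add2,r1:7,r2:3,r3:7,r4:Add1
c6: CDB Add1=-1; issue SUB r2<-Add1 | r0:Add2,r1:7,r2:Add1,r3:7,r4:-1
c7: stall | r0:Add2,r1:7,r2:Add1,r3:7,r4:-1
c8: CDB Add1=-4; issue ADD r1<-Add1 | r0:Add2,r1:Add1,r2:-4,r3:7,r4:-1
c9: CDB Add2=7; issue SUB r4<-Add2 | r0:7,r1:Add1,r2:-4,r3:7,r4:Add2
c10: CDB Add1=6; issue MUL r3<-Mul1 | r0:7,r1:6,r2:-4,r3:Mul1,r4:Add2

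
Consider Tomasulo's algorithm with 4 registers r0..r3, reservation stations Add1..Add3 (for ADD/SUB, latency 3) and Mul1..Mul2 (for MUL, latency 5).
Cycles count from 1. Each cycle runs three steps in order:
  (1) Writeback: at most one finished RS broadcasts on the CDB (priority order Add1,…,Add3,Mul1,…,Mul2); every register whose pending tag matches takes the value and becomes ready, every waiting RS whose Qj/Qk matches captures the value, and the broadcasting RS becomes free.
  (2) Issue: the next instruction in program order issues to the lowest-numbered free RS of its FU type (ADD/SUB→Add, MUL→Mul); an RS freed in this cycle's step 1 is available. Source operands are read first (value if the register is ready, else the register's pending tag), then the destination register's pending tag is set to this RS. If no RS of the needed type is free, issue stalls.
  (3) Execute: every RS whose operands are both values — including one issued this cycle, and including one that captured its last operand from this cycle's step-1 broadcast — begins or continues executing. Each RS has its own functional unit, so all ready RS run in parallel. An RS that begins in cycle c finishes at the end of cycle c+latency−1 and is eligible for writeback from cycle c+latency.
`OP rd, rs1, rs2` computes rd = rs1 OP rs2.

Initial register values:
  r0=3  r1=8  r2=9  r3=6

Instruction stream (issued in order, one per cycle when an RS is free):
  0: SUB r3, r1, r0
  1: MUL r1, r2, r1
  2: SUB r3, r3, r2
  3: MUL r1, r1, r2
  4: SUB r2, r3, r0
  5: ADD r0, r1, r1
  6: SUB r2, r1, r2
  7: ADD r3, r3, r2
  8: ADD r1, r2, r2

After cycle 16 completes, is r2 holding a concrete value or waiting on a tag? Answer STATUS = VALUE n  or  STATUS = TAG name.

  c1: issue SUB r3<-Add1  regs: r0:3,r1:8,r2:9,r3:Add1
  c2: issue MUL r1<-Mul1  regs: r0:3,r1:Mul1,r2:9,r3:Add1
  c3: issue SUB r3<-Add2  regs: r0:3,r1:Mul1,r2:9,r3:Add2
  c4: CDB Add1=5; issue MUL r1<-Mul2  regs: r0:3,r1:Mul2,r2:9,r3:Add2
  c5: issue SUB r2<-Add1  regs: r0:3,r1:Mul2,r2:Add1,r3:Add2
  c6: issue ADD r0<-Add3  regs: r0:Add3,r1:Mul2,r2:Add1,r3:Add2
  c7: CDB Add2=-4; issue SUB r2<-Add2  regs: r0:Add3,r1:Mul2,r2:Add2,r3:-4
  c8: CDB Mul1=72; stall  regs: r0:Add3,r1:Mul2,r2:Add2,r3:-4
  c9: stall  regs: r0:Add3,r1:Mul2,r2:Add2,r3:-4
  c10: CDB Add1=-7; issue ADD r3<-Add1  regs: r0:Add3,r1:Mul2,r2:Add2,r3:Add1
  c11: stall  regs: r0:Add3,r1:Mul2,r2:Add2,r3:Add1
  c12: stall  regs: r0:Add3,r1:Mul2,r2:Add2,r3:Add1
  c13: CDB Mul2=648; stall  regs: r0:Add3,r1:648,r2:Add2,r3:Add1
  c14: stall  regs: r0:Add3,r1:648,r2:Add2,r3:Add1
  c15: stall  regs: r0:Add3,r1:648,r2:Add2,r3:Add1
  c16: CDB Add2=655; issue ADD r1<-Add2  regs: r0:Add3,r1:Add2,r2:655,r3:Add1

STATUS = VALUE 655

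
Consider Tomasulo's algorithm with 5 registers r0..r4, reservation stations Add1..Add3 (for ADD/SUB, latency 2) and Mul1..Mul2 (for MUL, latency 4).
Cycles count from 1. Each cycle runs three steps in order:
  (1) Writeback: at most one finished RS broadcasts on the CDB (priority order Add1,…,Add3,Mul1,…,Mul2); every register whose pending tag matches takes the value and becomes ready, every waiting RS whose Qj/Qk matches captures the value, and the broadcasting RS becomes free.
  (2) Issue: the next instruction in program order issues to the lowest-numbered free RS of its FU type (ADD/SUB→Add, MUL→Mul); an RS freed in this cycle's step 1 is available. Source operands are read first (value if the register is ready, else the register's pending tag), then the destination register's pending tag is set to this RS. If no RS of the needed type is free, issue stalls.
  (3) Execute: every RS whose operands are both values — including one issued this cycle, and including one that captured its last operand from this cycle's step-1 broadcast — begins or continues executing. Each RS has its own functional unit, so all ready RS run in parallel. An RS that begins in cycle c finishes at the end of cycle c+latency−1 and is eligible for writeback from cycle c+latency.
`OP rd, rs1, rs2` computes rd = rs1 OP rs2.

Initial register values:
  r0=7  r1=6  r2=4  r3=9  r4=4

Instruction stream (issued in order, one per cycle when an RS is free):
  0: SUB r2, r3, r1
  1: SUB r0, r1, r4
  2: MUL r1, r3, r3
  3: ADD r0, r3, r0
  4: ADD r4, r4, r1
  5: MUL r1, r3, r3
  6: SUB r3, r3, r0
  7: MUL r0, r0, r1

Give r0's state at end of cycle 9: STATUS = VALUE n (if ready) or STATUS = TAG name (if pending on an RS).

STATUS = TAG Mul1

c1: issue SUB r2<-Add1 | r0:7,r1:6,r2:Add1,r3:9,r4:4
c2: issue SUB r0<-Add2 | r0:Add2,r1:6,r2:Add1,r3:9,r4:4
c3: CDB Add1=3; issue MUL r1<-Mul1 | r0:Add2,r1:Mul1,r2:3,r3:9,r4:4
c4: CDB Add2=2; issue ADD r0<-Add1 | r0:Add1,r1:Mul1,r2:3,r3:9,r4:4
c5: issue ADD r4<-Add2 | r0:Add1,r1:Mul1,r2:3,r3:9,r4:Add2
c6: CDB Add1=11; issue MUL r1<-Mul2 | r0:11,r1:Mul2,r2:3,r3:9,r4:Add2
c7: CDB Mul1=81; issue SUB r3<-Add1 | r0:11,r1:Mul2,r2:3,r3:Add1,r4:Add2
c8: issue MUL r0<-Mul1 | r0:Mul1,r1:Mul2,r2:3,r3:Add1,r4:Add2
c9: CDB Add1=-2 | r0:Mul1,r1:Mul2,r2:3,r3:-2,r4:Add2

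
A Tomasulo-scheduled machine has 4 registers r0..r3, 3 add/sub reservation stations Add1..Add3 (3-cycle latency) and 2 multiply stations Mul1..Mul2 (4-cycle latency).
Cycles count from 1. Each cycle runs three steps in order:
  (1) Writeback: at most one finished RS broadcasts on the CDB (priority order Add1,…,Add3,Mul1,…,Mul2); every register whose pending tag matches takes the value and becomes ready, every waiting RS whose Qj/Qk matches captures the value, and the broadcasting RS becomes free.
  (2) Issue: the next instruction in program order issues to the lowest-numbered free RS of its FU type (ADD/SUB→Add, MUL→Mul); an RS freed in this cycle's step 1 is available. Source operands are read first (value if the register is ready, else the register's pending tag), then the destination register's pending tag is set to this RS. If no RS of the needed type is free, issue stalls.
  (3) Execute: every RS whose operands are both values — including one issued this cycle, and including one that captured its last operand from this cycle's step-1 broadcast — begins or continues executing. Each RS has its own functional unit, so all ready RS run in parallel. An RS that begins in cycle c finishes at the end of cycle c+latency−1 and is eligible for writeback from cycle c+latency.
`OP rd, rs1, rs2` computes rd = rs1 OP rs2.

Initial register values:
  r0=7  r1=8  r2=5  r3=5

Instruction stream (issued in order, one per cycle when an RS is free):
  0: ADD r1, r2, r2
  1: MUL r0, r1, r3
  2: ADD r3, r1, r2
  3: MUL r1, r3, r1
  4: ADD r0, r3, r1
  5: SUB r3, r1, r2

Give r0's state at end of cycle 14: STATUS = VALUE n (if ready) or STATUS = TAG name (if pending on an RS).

c1: issue ADD r1<-Add1 | r0:7,r1:Add1,r2:5,r3:5
c2: issue MUL r0<-Mul1 | r0:Mul1,r1:Add1,r2:5,r3:5
c3: issue ADD r3<-Add2 | r0:Mul1,r1:Add1,r2:5,r3:Add2
c4: CDB Add1=10; issue MUL r1<-Mul2 | r0:Mul1,r1:Mul2,r2:5,r3:Add2
c5: issue ADD r0<-Add1 | r0:Add1,r1:Mul2,r2:5,r3:Add2
c6: issue SUB r3<-Add3 | r0:Add1,r1:Mul2,r2:5,r3:Add3
c7: CDB Add2=15 | r0:Add1,r1:Mul2,r2:5,r3:Add3
c8: CDB Mul1=50 | r0:Add1,r1:Mul2,r2:5,r3:Add3
c9: - | r0:Add1,r1:Mul2,r2:5,r3:Add3
c10: - | r0:Add1,r1:Mul2,r2:5,r3:Add3
c11: CDB Mul2=150 | r0:Add1,r1:150,r2:5,r3:Add3
c12: - | r0:Add1,r1:150,r2:5,r3:Add3
c13: - | r0:Add1,r1:150,r2:5,r3:Add3
c14: CDB Add1=165 | r0:165,r1:150,r2:5,r3:Add3

STATUS = VALUE 165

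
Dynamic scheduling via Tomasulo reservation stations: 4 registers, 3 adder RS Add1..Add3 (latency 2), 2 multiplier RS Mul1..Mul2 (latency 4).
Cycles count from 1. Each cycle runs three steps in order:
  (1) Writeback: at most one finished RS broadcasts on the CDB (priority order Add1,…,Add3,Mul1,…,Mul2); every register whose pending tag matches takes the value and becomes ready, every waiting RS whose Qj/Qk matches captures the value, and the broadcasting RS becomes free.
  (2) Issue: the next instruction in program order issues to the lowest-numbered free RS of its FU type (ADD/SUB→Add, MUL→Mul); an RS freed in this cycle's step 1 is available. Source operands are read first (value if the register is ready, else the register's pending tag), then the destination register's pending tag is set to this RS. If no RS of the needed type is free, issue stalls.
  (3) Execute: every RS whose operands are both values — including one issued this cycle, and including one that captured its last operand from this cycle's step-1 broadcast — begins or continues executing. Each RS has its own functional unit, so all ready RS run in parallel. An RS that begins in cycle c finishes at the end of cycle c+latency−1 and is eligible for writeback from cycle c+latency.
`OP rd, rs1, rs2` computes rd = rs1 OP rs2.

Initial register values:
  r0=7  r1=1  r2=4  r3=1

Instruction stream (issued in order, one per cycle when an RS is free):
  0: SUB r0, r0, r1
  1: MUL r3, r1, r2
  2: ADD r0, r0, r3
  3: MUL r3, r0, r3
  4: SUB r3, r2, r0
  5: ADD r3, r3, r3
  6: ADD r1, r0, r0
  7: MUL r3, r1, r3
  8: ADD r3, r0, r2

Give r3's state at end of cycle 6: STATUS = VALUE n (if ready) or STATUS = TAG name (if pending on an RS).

STATUS = TAG Add3

  c1: issue SUB r0<-Add1  regs: r0:Add1,r1:1,r2:4,r3:1
  c2: issue MUL r3<-Mul1  regs: r0:Add1,r1:1,r2:4,r3:Mul1
  c3: CDB Add1=6; issue ADD r0<-Add1  regs: r0:Add1,r1:1,r2:4,r3:Mul1
  c4: issue MUL r3<-Mul2  regs: r0:Add1,r1:1,r2:4,r3:Mul2
  c5: issue SUB r3<-Add2  regs: r0:Add1,r1:1,r2:4,r3:Add2
  c6: CDB Mul1=4; issue ADD r3<-Add3  regs: r0:Add1,r1:1,r2:4,r3:Add3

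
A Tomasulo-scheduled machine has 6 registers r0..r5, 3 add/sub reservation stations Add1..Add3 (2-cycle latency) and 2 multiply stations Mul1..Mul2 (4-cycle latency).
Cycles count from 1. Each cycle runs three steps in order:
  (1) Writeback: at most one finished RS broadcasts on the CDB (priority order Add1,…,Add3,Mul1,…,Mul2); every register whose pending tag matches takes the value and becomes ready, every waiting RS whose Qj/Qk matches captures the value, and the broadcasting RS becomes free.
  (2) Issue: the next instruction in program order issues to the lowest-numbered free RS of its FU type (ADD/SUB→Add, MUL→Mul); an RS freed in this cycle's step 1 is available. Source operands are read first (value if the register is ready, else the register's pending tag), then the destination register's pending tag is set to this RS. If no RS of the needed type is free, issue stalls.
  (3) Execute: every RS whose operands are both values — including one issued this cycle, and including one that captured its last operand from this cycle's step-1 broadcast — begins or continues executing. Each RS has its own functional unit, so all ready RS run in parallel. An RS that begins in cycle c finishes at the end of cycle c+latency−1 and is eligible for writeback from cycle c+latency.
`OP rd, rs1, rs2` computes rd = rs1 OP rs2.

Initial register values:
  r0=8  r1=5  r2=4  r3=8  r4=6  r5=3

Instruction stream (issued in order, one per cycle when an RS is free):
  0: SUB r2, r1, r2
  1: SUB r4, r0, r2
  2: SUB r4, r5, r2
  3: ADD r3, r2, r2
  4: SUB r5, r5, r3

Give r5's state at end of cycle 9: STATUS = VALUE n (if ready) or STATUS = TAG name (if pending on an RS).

STATUS = VALUE 1

  c1: issue SUB r2<-Add1  regs: r0:8,r1:5,r2:Add1,r3:8,r4:6,r5:3
  c2: issue SUB r4<-Add2  regs: r0:8,r1:5,r2:Add1,r3:8,r4:Add2,r5:3
  c3: CDB Add1=1; issue SUB r4<-Add1  regs: r0:8,r1:5,r2:1,r3:8,r4:Add1,r5:3
  c4: issue ADD r3<-Add3  regs: r0:8,r1:5,r2:1,r3:Add3,r4:Add1,r5:3
  c5: CDB Add1=2; issue SUB r5<-Add1  regs: r0:8,r1:5,r2:1,r3:Add3,r4:2,r5:Add1
  c6: CDB Add2=7  regs: r0:8,r1:5,r2:1,r3:Add3,r4:2,r5:Add1
  c7: CDB Add3=2  regs: r0:8,r1:5,r2:1,r3:2,r4:2,r5:Add1
  c8: -  regs: r0:8,r1:5,r2:1,r3:2,r4:2,r5:Add1
  c9: CDB Add1=1  regs: r0:8,r1:5,r2:1,r3:2,r4:2,r5:1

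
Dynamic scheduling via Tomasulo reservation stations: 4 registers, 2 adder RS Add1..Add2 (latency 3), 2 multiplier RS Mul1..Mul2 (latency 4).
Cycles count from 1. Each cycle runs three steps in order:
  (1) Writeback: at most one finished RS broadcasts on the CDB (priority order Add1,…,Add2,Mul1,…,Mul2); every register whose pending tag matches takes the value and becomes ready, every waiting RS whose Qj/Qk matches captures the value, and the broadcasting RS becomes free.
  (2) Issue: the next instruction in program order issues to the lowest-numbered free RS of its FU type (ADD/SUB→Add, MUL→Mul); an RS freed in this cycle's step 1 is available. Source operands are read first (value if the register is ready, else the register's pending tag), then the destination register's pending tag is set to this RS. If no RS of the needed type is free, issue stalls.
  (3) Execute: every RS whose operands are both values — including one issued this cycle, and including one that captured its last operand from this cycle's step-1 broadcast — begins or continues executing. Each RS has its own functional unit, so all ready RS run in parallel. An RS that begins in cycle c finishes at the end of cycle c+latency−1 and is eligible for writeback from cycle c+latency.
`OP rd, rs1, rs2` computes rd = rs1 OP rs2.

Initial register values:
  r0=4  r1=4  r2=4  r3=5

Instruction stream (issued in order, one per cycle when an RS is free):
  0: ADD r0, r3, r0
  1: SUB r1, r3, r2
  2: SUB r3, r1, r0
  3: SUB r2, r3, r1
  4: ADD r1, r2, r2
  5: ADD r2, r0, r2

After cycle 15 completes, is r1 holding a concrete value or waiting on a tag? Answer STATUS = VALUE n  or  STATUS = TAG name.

STATUS = VALUE -18

  c1: issue ADD r0<-Add1  regs: r0:Add1,r1:4,r2:4,r3:5
  c2: issue SUB r1<-Add2  regs: r0:Add1,r1:Add2,r2:4,r3:5
  c3: stall  regs: r0:Add1,r1:Add2,r2:4,r3:5
  c4: CDB Add1=9; issue SUB r3<-Add1  regs: r0:9,r1:Add2,r2:4,r3:Add1
  c5: CDB Add2=1; issue SUB r2<-Add2  regs: r0:9,r1:1,r2:Add2,r3:Add1
  c6: stall  regs: r0:9,r1:1,r2:Add2,r3:Add1
  c7: stall  regs: r0:9,r1:1,r2:Add2,r3:Add1
  c8: CDB Add1=-8; issue ADD r1<-Add1  regs: r0:9,r1:Add1,r2:Add2,r3:-8
  c9: stall  regs: r0:9,r1:Add1,r2:Add2,r3:-8
  c10: stall  regs: r0:9,r1:Add1,r2:Add2,r3:-8
  c11: CDB Add2=-9; issue ADD r2<-Add2  regs: r0:9,r1:Add1,r2:Add2,r3:-8
  c12: -  regs: r0:9,r1:Add1,r2:Add2,r3:-8
  c13: -  regs: r0:9,r1:Add1,r2:Add2,r3:-8
  c14: CDB Add1=-18  regs: r0:9,r1:-18,r2:Add2,r3:-8
  c15: CDB Add2=0  regs: r0:9,r1:-18,r2:0,r3:-8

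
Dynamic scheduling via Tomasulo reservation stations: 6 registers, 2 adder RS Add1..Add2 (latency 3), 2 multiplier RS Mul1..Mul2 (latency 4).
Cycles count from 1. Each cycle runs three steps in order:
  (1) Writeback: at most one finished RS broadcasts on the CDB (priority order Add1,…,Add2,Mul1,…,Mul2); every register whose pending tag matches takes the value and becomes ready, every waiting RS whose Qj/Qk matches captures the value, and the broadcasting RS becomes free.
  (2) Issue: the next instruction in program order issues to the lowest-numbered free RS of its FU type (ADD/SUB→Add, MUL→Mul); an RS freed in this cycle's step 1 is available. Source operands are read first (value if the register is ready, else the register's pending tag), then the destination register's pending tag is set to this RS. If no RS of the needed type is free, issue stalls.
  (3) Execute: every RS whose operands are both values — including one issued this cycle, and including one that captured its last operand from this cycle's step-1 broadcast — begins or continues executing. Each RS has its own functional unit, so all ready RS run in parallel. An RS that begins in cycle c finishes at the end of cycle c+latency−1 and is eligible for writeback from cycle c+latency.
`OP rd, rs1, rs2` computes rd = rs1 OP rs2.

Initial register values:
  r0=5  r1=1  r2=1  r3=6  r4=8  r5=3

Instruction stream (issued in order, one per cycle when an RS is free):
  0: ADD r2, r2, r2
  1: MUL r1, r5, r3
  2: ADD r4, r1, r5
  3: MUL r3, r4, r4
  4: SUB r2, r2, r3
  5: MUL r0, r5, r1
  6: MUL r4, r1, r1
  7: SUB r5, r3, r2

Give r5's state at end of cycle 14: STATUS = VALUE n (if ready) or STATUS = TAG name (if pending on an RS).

STATUS = TAG Add2

  c1: issue ADD r2<-Add1  regs: r0:5,r1:1,r2:Add1,r3:6,r4:8,r5:3
  c2: issue MUL r1<-Mul1  regs: r0:5,r1:Mul1,r2:Add1,r3:6,r4:8,r5:3
  c3: issue ADD r4<-Add2  regs: r0:5,r1:Mul1,r2:Add1,r3:6,r4:Add2,r5:3
  c4: CDB Add1=2; issue MUL r3<-Mul2  regs: r0:5,r1:Mul1,r2:2,r3:Mul2,r4:Add2,r5:3
  c5: issue SUB r2<-Add1  regs: r0:5,r1:Mul1,r2:Add1,r3:Mul2,r4:Add2,r5:3
  c6: CDB Mul1=18; issue MUL r0<-Mul1  regs: r0:Mul1,r1:18,r2:Add1,r3:Mul2,r4:Add2,r5:3
  c7: stall  regs: r0:Mul1,r1:18,r2:Add1,r3:Mul2,r4:Add2,r5:3
  c8: stall  regs: r0:Mul1,r1:18,r2:Add1,r3:Mul2,r4:Add2,r5:3
  c9: CDB Add2=21; stall  regs: r0:Mul1,r1:18,r2:Add1,r3:Mul2,r4:21,r5:3
  c10: CDB Mul1=54; issue MUL r4<-Mul1  regs: r0:54,r1:18,r2:Add1,r3:Mul2,r4:Mul1,r5:3
  c11: issue SUB r5<-Add2  regs: r0:54,r1:18,r2:Add1,r3:Mul2,r4:Mul1,r5:Add2
  c12: -  regs: r0:54,r1:18,r2:Add1,r3:Mul2,r4:Mul1,r5:Add2
  c13: CDB Mul2=441  regs: r0:54,r1:18,r2:Add1,r3:441,r4:Mul1,r5:Add2
  c14: CDB Mul1=324  regs: r0:54,r1:18,r2:Add1,r3:441,r4:324,r5:Add2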